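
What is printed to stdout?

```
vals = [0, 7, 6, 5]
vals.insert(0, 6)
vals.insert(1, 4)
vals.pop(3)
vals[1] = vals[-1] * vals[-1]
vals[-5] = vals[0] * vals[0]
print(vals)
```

insert 6 at 0 → [6, 0, 7, 6, 5]
insert 4 at 1 → [6, 4, 0, 7, 6, 5]
pop(3) removes 7 → [6, 4, 0, 6, 5]
vals[1] = vals[-1]*vals[-1] = 5*5 = 25 → [6, 25, 0, 6, 5]
vals[-5] = vals[0]*vals[0] = 6*6 = 36 → [36, 25, 0, 6, 5]

[36, 25, 0, 6, 5]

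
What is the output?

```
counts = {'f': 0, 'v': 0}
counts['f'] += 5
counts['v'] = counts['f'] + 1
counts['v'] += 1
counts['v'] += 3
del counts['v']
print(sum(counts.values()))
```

counts['f'] = 0+5 = 5 → {'f': 5, 'v': 0}
counts['v'] = counts['f']+1 = 6 → {'f': 5, 'v': 6}
counts['v'] = 6+1 = 7 → {'f': 5, 'v': 7}
counts['v'] = 7+3 = 10 → {'f': 5, 'v': 10}
del 'v' → {'f': 5}
sum of values = 5

5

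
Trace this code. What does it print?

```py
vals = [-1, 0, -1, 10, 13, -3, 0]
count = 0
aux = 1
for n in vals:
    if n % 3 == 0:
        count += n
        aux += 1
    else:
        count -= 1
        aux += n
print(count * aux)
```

n=-1: not %3==0, count = 0-1 = -1; aux=0
n=0: %3==0, count = (-1)+0 = -1; aux=1
n=-1: not %3==0, count = (-1)-1 = -2; aux=0
n=10: not %3==0, count = (-2)-1 = -3; aux=10
n=13: not %3==0, count = (-3)-1 = -4; aux=23
n=-3: %3==0, count = (-4)+(-3) = -7; aux=24
n=0: %3==0, count = (-7)+0 = -7; aux=25
count*aux = (-7)*25 = -175

-175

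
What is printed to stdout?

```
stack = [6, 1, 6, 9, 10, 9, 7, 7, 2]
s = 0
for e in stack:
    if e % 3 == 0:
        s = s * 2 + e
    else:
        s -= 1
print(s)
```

86

e=6: %3==0, s = 0*2+6 = 6
e=1: not %3==0, s = 6-1 = 5
e=6: %3==0, s = 5*2+6 = 16
e=9: %3==0, s = 16*2+9 = 41
e=10: not %3==0, s = 41-1 = 40
e=9: %3==0, s = 40*2+9 = 89
e=7: not %3==0, s = 89-1 = 88
e=7: not %3==0, s = 88-1 = 87
e=2: not %3==0, s = 87-1 = 86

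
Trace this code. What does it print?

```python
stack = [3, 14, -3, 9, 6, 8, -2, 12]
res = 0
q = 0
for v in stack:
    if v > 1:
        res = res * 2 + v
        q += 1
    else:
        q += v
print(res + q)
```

v=3: >1, res = 0*2+3 = 3; q=1
v=14: >1, res = 3*2+14 = 20; q=2
v=-3: not >1; q=-1
v=9: >1, res = 20*2+9 = 49; q=0
v=6: >1, res = 49*2+6 = 104; q=1
v=8: >1, res = 104*2+8 = 216; q=2
v=-2: not >1; q=0
v=12: >1, res = 216*2+12 = 444; q=1
res+q = 444+1 = 445

445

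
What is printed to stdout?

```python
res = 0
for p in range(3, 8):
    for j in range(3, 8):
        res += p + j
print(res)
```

p=3,j=3: res = 0+6 = 6
p=3,j=4: res = 6+7 = 13
p=3,j=5: res = 13+8 = 21
p=3,j=6: res = 21+9 = 30
p=3,j=7: res = 30+10 = 40
p=4,j=3: res = 40+7 = 47
p=4,j=4: res = 47+8 = 55
p=4,j=5: res = 55+9 = 64
p=4,j=6: res = 64+10 = 74
p=4,j=7: res = 74+11 = 85
p=5,j=3: res = 85+8 = 93
p=5,j=4: res = 93+9 = 102
p=5,j=5: res = 102+10 = 112
p=5,j=6: res = 112+11 = 123
p=5,j=7: res = 123+12 = 135
p=6,j=3: res = 135+9 = 144
p=6,j=4: res = 144+10 = 154
p=6,j=5: res = 154+11 = 165
p=6,j=6: res = 165+12 = 177
p=6,j=7: res = 177+13 = 190
p=7,j=3: res = 190+10 = 200
p=7,j=4: res = 200+11 = 211
p=7,j=5: res = 211+12 = 223
p=7,j=6: res = 223+13 = 236
p=7,j=7: res = 236+14 = 250

250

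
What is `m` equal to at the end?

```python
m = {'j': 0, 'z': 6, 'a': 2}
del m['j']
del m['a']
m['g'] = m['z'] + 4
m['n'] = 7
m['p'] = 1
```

del 'j' → {'z': 6, 'a': 2}
del 'a' → {'z': 6}
m['g'] = m['z']+4 = 10 → {'z': 6, 'g': 10}
m['n'] = 7 → {'z': 6, 'g': 10, 'n': 7}
m['p'] = 1 → {'z': 6, 'g': 10, 'n': 7, 'p': 1}

{'z': 6, 'g': 10, 'n': 7, 'p': 1}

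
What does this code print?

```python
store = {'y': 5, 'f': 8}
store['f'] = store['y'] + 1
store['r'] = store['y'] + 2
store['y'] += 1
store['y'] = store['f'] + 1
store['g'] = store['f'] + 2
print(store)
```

{'y': 7, 'f': 6, 'r': 7, 'g': 8}

store['f'] = store['y']+1 = 6 → {'y': 5, 'f': 6}
store['r'] = store['y']+2 = 7 → {'y': 5, 'f': 6, 'r': 7}
store['y'] = 5+1 = 6 → {'y': 6, 'f': 6, 'r': 7}
store['y'] = store['f']+1 = 7 → {'y': 7, 'f': 6, 'r': 7}
store['g'] = store['f']+2 = 8 → {'y': 7, 'f': 6, 'r': 7, 'g': 8}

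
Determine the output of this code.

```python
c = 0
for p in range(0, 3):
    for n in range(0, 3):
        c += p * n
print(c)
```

p=0,n=0: c = 0+0 = 0
p=0,n=1: c = 0+0 = 0
p=0,n=2: c = 0+0 = 0
p=1,n=0: c = 0+0 = 0
p=1,n=1: c = 0+1 = 1
p=1,n=2: c = 1+2 = 3
p=2,n=0: c = 3+0 = 3
p=2,n=1: c = 3+2 = 5
p=2,n=2: c = 5+4 = 9

9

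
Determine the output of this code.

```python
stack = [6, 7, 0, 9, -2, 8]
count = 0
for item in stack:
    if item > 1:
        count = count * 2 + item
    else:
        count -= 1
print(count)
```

96

item=6: >1, count = 0*2+6 = 6
item=7: >1, count = 6*2+7 = 19
item=0: not >1, count = 19-1 = 18
item=9: >1, count = 18*2+9 = 45
item=-2: not >1, count = 45-1 = 44
item=8: >1, count = 44*2+8 = 96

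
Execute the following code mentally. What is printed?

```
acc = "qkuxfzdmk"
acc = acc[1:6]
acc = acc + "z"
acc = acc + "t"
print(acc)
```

kuxfzzt

slice [1:6] → 'kuxfz'
+ 'z' → 'kuxfzz'
+ 't' → 'kuxfzzt'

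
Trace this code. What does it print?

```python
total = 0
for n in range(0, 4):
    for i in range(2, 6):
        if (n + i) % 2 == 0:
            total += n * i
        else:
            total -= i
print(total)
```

n=0,i=2: even sum, total = 0+0 = 0
n=0,i=3: odd sum, total = 0-3 = -3
n=0,i=4: even sum, total = (-3)+0 = -3
n=0,i=5: odd sum, total = (-3)-5 = -8
n=1,i=2: odd sum, total = (-8)-2 = -10
n=1,i=3: even sum, total = (-10)+3 = -7
n=1,i=4: odd sum, total = (-7)-4 = -11
n=1,i=5: even sum, total = (-11)+5 = -6
n=2,i=2: even sum, total = (-6)+4 = -2
n=2,i=3: odd sum, total = (-2)-3 = -5
n=2,i=4: even sum, total = (-5)+8 = 3
n=2,i=5: odd sum, total = 3-5 = -2
n=3,i=2: odd sum, total = (-2)-2 = -4
n=3,i=3: even sum, total = (-4)+9 = 5
n=3,i=4: odd sum, total = 5-4 = 1
n=3,i=5: even sum, total = 1+15 = 16

16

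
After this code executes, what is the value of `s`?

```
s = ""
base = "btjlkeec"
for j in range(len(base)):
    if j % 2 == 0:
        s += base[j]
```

'bjke'

j=0: add 'b' → 'b'
j=1: skip
j=2: add 'j' → 'bj'
j=3: skip
j=4: add 'k' → 'bjk'
j=5: skip
j=6: add 'e' → 'bjke'
j=7: skip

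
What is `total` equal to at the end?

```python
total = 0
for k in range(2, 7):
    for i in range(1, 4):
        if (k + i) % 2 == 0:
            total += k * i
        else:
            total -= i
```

40

k=2,i=1: odd sum, total = 0-1 = -1
k=2,i=2: even sum, total = (-1)+4 = 3
k=2,i=3: odd sum, total = 3-3 = 0
k=3,i=1: even sum, total = 0+3 = 3
k=3,i=2: odd sum, total = 3-2 = 1
k=3,i=3: even sum, total = 1+9 = 10
k=4,i=1: odd sum, total = 10-1 = 9
k=4,i=2: even sum, total = 9+8 = 17
k=4,i=3: odd sum, total = 17-3 = 14
k=5,i=1: even sum, total = 14+5 = 19
k=5,i=2: odd sum, total = 19-2 = 17
k=5,i=3: even sum, total = 17+15 = 32
k=6,i=1: odd sum, total = 32-1 = 31
k=6,i=2: even sum, total = 31+12 = 43
k=6,i=3: odd sum, total = 43-3 = 40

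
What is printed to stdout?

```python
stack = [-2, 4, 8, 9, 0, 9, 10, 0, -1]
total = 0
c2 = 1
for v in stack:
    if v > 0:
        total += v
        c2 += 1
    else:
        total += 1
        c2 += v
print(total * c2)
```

132

v=-2: not >0, total = 0+1 = 1; c2=-1
v=4: >0, total = 1+4 = 5; c2=0
v=8: >0, total = 5+8 = 13; c2=1
v=9: >0, total = 13+9 = 22; c2=2
v=0: not >0, total = 22+1 = 23; c2=2
v=9: >0, total = 23+9 = 32; c2=3
v=10: >0, total = 32+10 = 42; c2=4
v=0: not >0, total = 42+1 = 43; c2=4
v=-1: not >0, total = 43+1 = 44; c2=3
total*c2 = 44*3 = 132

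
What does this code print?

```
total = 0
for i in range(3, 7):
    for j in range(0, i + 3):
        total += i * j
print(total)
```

i=3,j=0: total = 0+0 = 0
i=3,j=1: total = 0+3 = 3
i=3,j=2: total = 3+6 = 9
i=3,j=3: total = 9+9 = 18
i=3,j=4: total = 18+12 = 30
i=3,j=5: total = 30+15 = 45
i=4,j=0: total = 45+0 = 45
i=4,j=1: total = 45+4 = 49
i=4,j=2: total = 49+8 = 57
i=4,j=3: total = 57+12 = 69
i=4,j=4: total = 69+16 = 85
i=4,j=5: total = 85+20 = 105
i=4,j=6: total = 105+24 = 129
i=5,j=0: total = 129+0 = 129
i=5,j=1: total = 129+5 = 134
i=5,j=2: total = 134+10 = 144
i=5,j=3: total = 144+15 = 159
i=5,j=4: total = 159+20 = 179
i=5,j=5: total = 179+25 = 204
i=5,j=6: total = 204+30 = 234
i=5,j=7: total = 234+35 = 269
i=6,j=0: total = 269+0 = 269
i=6,j=1: total = 269+6 = 275
i=6,j=2: total = 275+12 = 287
i=6,j=3: total = 287+18 = 305
i=6,j=4: total = 305+24 = 329
i=6,j=5: total = 329+30 = 359
i=6,j=6: total = 359+36 = 395
i=6,j=7: total = 395+42 = 437
i=6,j=8: total = 437+48 = 485

485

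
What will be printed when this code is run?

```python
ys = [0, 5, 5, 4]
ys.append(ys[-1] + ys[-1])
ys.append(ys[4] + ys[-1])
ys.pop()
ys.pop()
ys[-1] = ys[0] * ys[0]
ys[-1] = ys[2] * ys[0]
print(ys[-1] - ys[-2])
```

append ys[-1]+ys[-1] = 4+4 = 8 → [0, 5, 5, 4, 8]
append ys[4]+ys[-1] = 8+8 = 16 → [0, 5, 5, 4, 8, 16]
pop() removes 16 → [0, 5, 5, 4, 8]
pop() removes 8 → [0, 5, 5, 4]
ys[-1] = ys[0]*ys[0] = 0*0 = 0 → [0, 5, 5, 0]
ys[-1] = ys[2]*ys[0] = 5*0 = 0 → [0, 5, 5, 0]
ys[-1]-ys[-2] = 0-5 = -5

-5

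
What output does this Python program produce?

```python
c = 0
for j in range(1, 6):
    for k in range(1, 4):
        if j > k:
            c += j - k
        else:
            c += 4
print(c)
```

j=1,k=1: not 1>1, c = 0+4 = 4
j=1,k=2: not 1>2, c = 4+4 = 8
j=1,k=3: not 1>3, c = 8+4 = 12
j=2,k=1: 2>1, c = 12+1 = 13
j=2,k=2: not 2>2, c = 13+4 = 17
j=2,k=3: not 2>3, c = 17+4 = 21
j=3,k=1: 3>1, c = 21+2 = 23
j=3,k=2: 3>2, c = 23+1 = 24
j=3,k=3: not 3>3, c = 24+4 = 28
j=4,k=1: 4>1, c = 28+3 = 31
j=4,k=2: 4>2, c = 31+2 = 33
j=4,k=3: 4>3, c = 33+1 = 34
j=5,k=1: 5>1, c = 34+4 = 38
j=5,k=2: 5>2, c = 38+3 = 41
j=5,k=3: 5>3, c = 41+2 = 43

43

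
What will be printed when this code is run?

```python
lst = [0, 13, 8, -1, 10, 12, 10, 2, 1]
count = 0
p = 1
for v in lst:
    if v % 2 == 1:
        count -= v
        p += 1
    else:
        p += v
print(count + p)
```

33

v=0: not odd; p=1
v=13: odd, count = 0-13 = -13; p=2
v=8: not odd; p=10
v=-1: odd, count = (-13)-(-1) = -12; p=11
v=10: not odd; p=21
v=12: not odd; p=33
v=10: not odd; p=43
v=2: not odd; p=45
v=1: odd, count = (-12)-1 = -13; p=46
count+p = (-13)+46 = 33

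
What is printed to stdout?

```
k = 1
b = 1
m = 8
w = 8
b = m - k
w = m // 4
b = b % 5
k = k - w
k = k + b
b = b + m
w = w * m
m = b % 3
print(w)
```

16

b = 8-1 = 7
w = 8//4 = 2
b = 7%5 = 2
k = 1-2 = -1
k = (-1)+2 = 1
b = 2+8 = 10
w = 2*8 = 16
m = 10%3 = 1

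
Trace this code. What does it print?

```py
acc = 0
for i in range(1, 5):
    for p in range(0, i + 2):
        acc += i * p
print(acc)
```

i=1,p=0: acc = 0+0 = 0
i=1,p=1: acc = 0+1 = 1
i=1,p=2: acc = 1+2 = 3
i=2,p=0: acc = 3+0 = 3
i=2,p=1: acc = 3+2 = 5
i=2,p=2: acc = 5+4 = 9
i=2,p=3: acc = 9+6 = 15
i=3,p=0: acc = 15+0 = 15
i=3,p=1: acc = 15+3 = 18
i=3,p=2: acc = 18+6 = 24
i=3,p=3: acc = 24+9 = 33
i=3,p=4: acc = 33+12 = 45
i=4,p=0: acc = 45+0 = 45
i=4,p=1: acc = 45+4 = 49
i=4,p=2: acc = 49+8 = 57
i=4,p=3: acc = 57+12 = 69
i=4,p=4: acc = 69+16 = 85
i=4,p=5: acc = 85+20 = 105

105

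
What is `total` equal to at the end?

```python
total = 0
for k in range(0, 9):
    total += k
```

k=0: total = 0+0 = 0
k=1: total = 0+1 = 1
k=2: total = 1+2 = 3
k=3: total = 3+3 = 6
k=4: total = 6+4 = 10
k=5: total = 10+5 = 15
k=6: total = 15+6 = 21
k=7: total = 21+7 = 28
k=8: total = 28+8 = 36

36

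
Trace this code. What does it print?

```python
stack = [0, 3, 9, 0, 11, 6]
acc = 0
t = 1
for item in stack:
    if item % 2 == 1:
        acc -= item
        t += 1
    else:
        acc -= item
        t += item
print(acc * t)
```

-290

item=0: not odd, acc = 0-0 = 0; t=1
item=3: odd, acc = 0-3 = -3; t=2
item=9: odd, acc = (-3)-9 = -12; t=3
item=0: not odd, acc = (-12)-0 = -12; t=3
item=11: odd, acc = (-12)-11 = -23; t=4
item=6: not odd, acc = (-23)-6 = -29; t=10
acc*t = (-29)*10 = -290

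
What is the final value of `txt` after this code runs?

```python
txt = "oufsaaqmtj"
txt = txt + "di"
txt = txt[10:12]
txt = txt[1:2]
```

'i'

+ 'di' → 'oufsaaqmtjdi'
slice [10:12] → 'di'
slice [1:2] → 'i'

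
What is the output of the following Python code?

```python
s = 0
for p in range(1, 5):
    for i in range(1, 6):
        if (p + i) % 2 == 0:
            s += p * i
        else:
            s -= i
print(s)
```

42

p=1,i=1: even sum, s = 0+1 = 1
p=1,i=2: odd sum, s = 1-2 = -1
p=1,i=3: even sum, s = (-1)+3 = 2
p=1,i=4: odd sum, s = 2-4 = -2
p=1,i=5: even sum, s = (-2)+5 = 3
p=2,i=1: odd sum, s = 3-1 = 2
p=2,i=2: even sum, s = 2+4 = 6
p=2,i=3: odd sum, s = 6-3 = 3
p=2,i=4: even sum, s = 3+8 = 11
p=2,i=5: odd sum, s = 11-5 = 6
p=3,i=1: even sum, s = 6+3 = 9
p=3,i=2: odd sum, s = 9-2 = 7
p=3,i=3: even sum, s = 7+9 = 16
p=3,i=4: odd sum, s = 16-4 = 12
p=3,i=5: even sum, s = 12+15 = 27
p=4,i=1: odd sum, s = 27-1 = 26
p=4,i=2: even sum, s = 26+8 = 34
p=4,i=3: odd sum, s = 34-3 = 31
p=4,i=4: even sum, s = 31+16 = 47
p=4,i=5: odd sum, s = 47-5 = 42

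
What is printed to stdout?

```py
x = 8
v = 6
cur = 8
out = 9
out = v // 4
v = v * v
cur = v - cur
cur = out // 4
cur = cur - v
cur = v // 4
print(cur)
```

out = 6//4 = 1
v = 6*6 = 36
cur = 36-8 = 28
cur = 1//4 = 0
cur = 0-36 = -36
cur = 36//4 = 9

9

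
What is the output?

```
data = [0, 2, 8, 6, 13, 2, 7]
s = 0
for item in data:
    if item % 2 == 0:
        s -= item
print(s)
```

item=0: even, s = 0-0 = 0
item=2: even, s = 0-2 = -2
item=8: even, s = (-2)-8 = -10
item=6: even, s = (-10)-6 = -16
item=13: not even
item=2: even, s = (-16)-2 = -18
item=7: not even

-18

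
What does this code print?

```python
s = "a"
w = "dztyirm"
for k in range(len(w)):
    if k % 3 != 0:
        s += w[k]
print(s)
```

aztir

k=0: skip
k=1: add 'z' → 'az'
k=2: add 't' → 'azt'
k=3: skip
k=4: add 'i' → 'azti'
k=5: add 'r' → 'aztir'
k=6: skip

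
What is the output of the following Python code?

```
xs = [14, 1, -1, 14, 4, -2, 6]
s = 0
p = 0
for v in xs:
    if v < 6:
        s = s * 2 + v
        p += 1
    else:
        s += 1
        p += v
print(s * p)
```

1178

v=14: not <6, s = 0+1 = 1; p=14
v=1: <6, s = 1*2+1 = 3; p=15
v=-1: <6, s = 3*2+(-1) = 5; p=16
v=14: not <6, s = 5+1 = 6; p=30
v=4: <6, s = 6*2+4 = 16; p=31
v=-2: <6, s = 16*2+(-2) = 30; p=32
v=6: not <6, s = 30+1 = 31; p=38
s*p = 31*38 = 1178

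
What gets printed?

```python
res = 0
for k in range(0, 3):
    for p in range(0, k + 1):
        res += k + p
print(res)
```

12

k=0,p=0: res = 0+0 = 0
k=1,p=0: res = 0+1 = 1
k=1,p=1: res = 1+2 = 3
k=2,p=0: res = 3+2 = 5
k=2,p=1: res = 5+3 = 8
k=2,p=2: res = 8+4 = 12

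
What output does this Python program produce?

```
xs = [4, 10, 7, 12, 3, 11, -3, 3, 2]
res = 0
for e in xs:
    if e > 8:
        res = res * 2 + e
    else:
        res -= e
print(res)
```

7

e=4: not >8, res = 0-4 = -4
e=10: >8, res = (-4)*2+10 = 2
e=7: not >8, res = 2-7 = -5
e=12: >8, res = (-5)*2+12 = 2
e=3: not >8, res = 2-3 = -1
e=11: >8, res = (-1)*2+11 = 9
e=-3: not >8, res = 9-(-3) = 12
e=3: not >8, res = 12-3 = 9
e=2: not >8, res = 9-2 = 7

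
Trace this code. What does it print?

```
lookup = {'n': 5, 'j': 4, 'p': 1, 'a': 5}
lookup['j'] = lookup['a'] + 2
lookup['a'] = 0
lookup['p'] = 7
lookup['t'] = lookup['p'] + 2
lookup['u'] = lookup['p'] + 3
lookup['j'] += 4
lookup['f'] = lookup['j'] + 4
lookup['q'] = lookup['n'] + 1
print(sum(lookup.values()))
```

lookup['j'] = lookup['a']+2 = 7 → {'n': 5, 'j': 7, 'p': 1, 'a': 5}
lookup['a'] = 0 → {'n': 5, 'j': 7, 'p': 1, 'a': 0}
lookup['p'] = 7 → {'n': 5, 'j': 7, 'p': 7, 'a': 0}
lookup['t'] = lookup['p']+2 = 9 → {'n': 5, 'j': 7, 'p': 7, 'a': 0, 't': 9}
lookup['u'] = lookup['p']+3 = 10 → {'n': 5, 'j': 7, 'p': 7, 'a': 0, 't': 9, 'u': 10}
lookup['j'] = 7+4 = 11 → {'n': 5, 'j': 11, 'p': 7, 'a': 0, 't': 9, 'u': 10}
lookup['f'] = lookup['j']+4 = 15 → {'n': 5, 'j': 11, 'p': 7, 'a': 0, 't': 9, 'u': 10, 'f': 15}
lookup['q'] = lookup['n']+1 = 6 → {'n': 5, 'j': 11, 'p': 7, 'a': 0, 't': 9, 'u': 10, 'f': 15, 'q': 6}
sum of values = 63

63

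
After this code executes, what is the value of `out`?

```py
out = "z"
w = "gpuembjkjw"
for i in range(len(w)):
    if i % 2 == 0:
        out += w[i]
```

'zgumjj'

i=0: add 'g' → 'zg'
i=1: skip
i=2: add 'u' → 'zgu'
i=3: skip
i=4: add 'm' → 'zgum'
i=5: skip
i=6: add 'j' → 'zgumj'
i=7: skip
i=8: add 'j' → 'zgumjj'
i=9: skip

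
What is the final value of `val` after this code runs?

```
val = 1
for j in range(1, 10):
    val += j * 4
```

j=1: val = 1+1*4 = 5
j=2: val = 5+2*4 = 13
j=3: val = 13+3*4 = 25
j=4: val = 25+4*4 = 41
j=5: val = 41+5*4 = 61
j=6: val = 61+6*4 = 85
j=7: val = 85+7*4 = 113
j=8: val = 113+8*4 = 145
j=9: val = 145+9*4 = 181

181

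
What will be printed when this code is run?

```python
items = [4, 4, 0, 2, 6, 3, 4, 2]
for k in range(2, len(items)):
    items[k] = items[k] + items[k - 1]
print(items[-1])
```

k=2: items[2] = 0+4 = 4 → [4, 4, 4, 2, 6, 3, 4, 2]
k=3: items[3] = 2+4 = 6 → [4, 4, 4, 6, 6, 3, 4, 2]
k=4: items[4] = 6+6 = 12 → [4, 4, 4, 6, 12, 3, 4, 2]
k=5: items[5] = 3+12 = 15 → [4, 4, 4, 6, 12, 15, 4, 2]
k=6: items[6] = 4+15 = 19 → [4, 4, 4, 6, 12, 15, 19, 2]
k=7: items[7] = 2+19 = 21 → [4, 4, 4, 6, 12, 15, 19, 21]

21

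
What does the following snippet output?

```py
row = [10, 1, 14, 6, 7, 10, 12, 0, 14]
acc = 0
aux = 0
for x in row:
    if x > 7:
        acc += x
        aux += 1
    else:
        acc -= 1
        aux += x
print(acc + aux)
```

x=10: >7, acc = 0+10 = 10; aux=1
x=1: not >7, acc = 10-1 = 9; aux=2
x=14: >7, acc = 9+14 = 23; aux=3
x=6: not >7, acc = 23-1 = 22; aux=9
x=7: not >7, acc = 22-1 = 21; aux=16
x=10: >7, acc = 21+10 = 31; aux=17
x=12: >7, acc = 31+12 = 43; aux=18
x=0: not >7, acc = 43-1 = 42; aux=18
x=14: >7, acc = 42+14 = 56; aux=19
acc+aux = 56+19 = 75

75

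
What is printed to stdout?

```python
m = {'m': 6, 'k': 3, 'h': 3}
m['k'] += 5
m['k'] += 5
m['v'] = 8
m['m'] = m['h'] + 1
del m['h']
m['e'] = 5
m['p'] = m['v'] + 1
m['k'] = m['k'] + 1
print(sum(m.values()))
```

m['k'] = 3+5 = 8 → {'m': 6, 'k': 8, 'h': 3}
m['k'] = 8+5 = 13 → {'m': 6, 'k': 13, 'h': 3}
m['v'] = 8 → {'m': 6, 'k': 13, 'h': 3, 'v': 8}
m['m'] = m['h']+1 = 4 → {'m': 4, 'k': 13, 'h': 3, 'v': 8}
del 'h' → {'m': 4, 'k': 13, 'v': 8}
m['e'] = 5 → {'m': 4, 'k': 13, 'v': 8, 'e': 5}
m['p'] = m['v']+1 = 9 → {'m': 4, 'k': 13, 'v': 8, 'e': 5, 'p': 9}
m['k'] = m['k']+1 = 14 → {'m': 4, 'k': 14, 'v': 8, 'e': 5, 'p': 9}
sum of values = 40

40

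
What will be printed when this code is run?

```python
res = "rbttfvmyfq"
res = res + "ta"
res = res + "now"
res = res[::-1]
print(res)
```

+ 'ta' → 'rbttfvmyfqta'
+ 'now' → 'rbttfvmyfqtanow'
reverse → 'wonatqfymvfttbr'

wonatqfymvfttbr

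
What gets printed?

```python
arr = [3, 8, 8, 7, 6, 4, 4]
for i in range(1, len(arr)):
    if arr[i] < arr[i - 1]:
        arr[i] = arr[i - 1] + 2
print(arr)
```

i=1: 8>=3, unchanged → [3, 8, 8, 7, 6, 4, 4]
i=2: 8>=8, unchanged → [3, 8, 8, 7, 6, 4, 4]
i=3: 7<8, arr[3] = 8+2 = 10 → [3, 8, 8, 10, 6, 4, 4]
i=4: 6<10, arr[4] = 10+2 = 12 → [3, 8, 8, 10, 12, 4, 4]
i=5: 4<12, arr[5] = 12+2 = 14 → [3, 8, 8, 10, 12, 14, 4]
i=6: 4<14, arr[6] = 14+2 = 16 → [3, 8, 8, 10, 12, 14, 16]

[3, 8, 8, 10, 12, 14, 16]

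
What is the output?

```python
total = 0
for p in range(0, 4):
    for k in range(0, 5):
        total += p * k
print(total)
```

60

p=0,k=0: total = 0+0 = 0
p=0,k=1: total = 0+0 = 0
p=0,k=2: total = 0+0 = 0
p=0,k=3: total = 0+0 = 0
p=0,k=4: total = 0+0 = 0
p=1,k=0: total = 0+0 = 0
p=1,k=1: total = 0+1 = 1
p=1,k=2: total = 1+2 = 3
p=1,k=3: total = 3+3 = 6
p=1,k=4: total = 6+4 = 10
p=2,k=0: total = 10+0 = 10
p=2,k=1: total = 10+2 = 12
p=2,k=2: total = 12+4 = 16
p=2,k=3: total = 16+6 = 22
p=2,k=4: total = 22+8 = 30
p=3,k=0: total = 30+0 = 30
p=3,k=1: total = 30+3 = 33
p=3,k=2: total = 33+6 = 39
p=3,k=3: total = 39+9 = 48
p=3,k=4: total = 48+12 = 60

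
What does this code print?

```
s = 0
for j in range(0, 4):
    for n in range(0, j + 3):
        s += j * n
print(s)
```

j=0,n=0: s = 0+0 = 0
j=0,n=1: s = 0+0 = 0
j=0,n=2: s = 0+0 = 0
j=1,n=0: s = 0+0 = 0
j=1,n=1: s = 0+1 = 1
j=1,n=2: s = 1+2 = 3
j=1,n=3: s = 3+3 = 6
j=2,n=0: s = 6+0 = 6
j=2,n=1: s = 6+2 = 8
j=2,n=2: s = 8+4 = 12
j=2,n=3: s = 12+6 = 18
j=2,n=4: s = 18+8 = 26
j=3,n=0: s = 26+0 = 26
j=3,n=1: s = 26+3 = 29
j=3,n=2: s = 29+6 = 35
j=3,n=3: s = 35+9 = 44
j=3,n=4: s = 44+12 = 56
j=3,n=5: s = 56+15 = 71

71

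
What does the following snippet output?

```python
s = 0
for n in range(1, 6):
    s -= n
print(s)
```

-15

n=1: s = 0-1 = -1
n=2: s = (-1)-2 = -3
n=3: s = (-3)-3 = -6
n=4: s = (-6)-4 = -10
n=5: s = (-10)-5 = -15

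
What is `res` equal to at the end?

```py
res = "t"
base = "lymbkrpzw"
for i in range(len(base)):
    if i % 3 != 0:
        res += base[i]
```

'tymkrzw'

i=0: skip
i=1: add 'y' → 'ty'
i=2: add 'm' → 'tym'
i=3: skip
i=4: add 'k' → 'tymk'
i=5: add 'r' → 'tymkr'
i=6: skip
i=7: add 'z' → 'tymkrz'
i=8: add 'w' → 'tymkrzw'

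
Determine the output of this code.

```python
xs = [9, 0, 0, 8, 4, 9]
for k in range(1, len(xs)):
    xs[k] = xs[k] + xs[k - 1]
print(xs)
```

k=1: xs[1] = 0+9 = 9 → [9, 9, 0, 8, 4, 9]
k=2: xs[2] = 0+9 = 9 → [9, 9, 9, 8, 4, 9]
k=3: xs[3] = 8+9 = 17 → [9, 9, 9, 17, 4, 9]
k=4: xs[4] = 4+17 = 21 → [9, 9, 9, 17, 21, 9]
k=5: xs[5] = 9+21 = 30 → [9, 9, 9, 17, 21, 30]

[9, 9, 9, 17, 21, 30]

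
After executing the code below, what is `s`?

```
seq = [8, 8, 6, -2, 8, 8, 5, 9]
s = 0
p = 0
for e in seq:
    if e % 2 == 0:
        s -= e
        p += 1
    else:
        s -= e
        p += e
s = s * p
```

-1000

e=8: even, s = 0-8 = -8; p=1
e=8: even, s = (-8)-8 = -16; p=2
e=6: even, s = (-16)-6 = -22; p=3
e=-2: even, s = (-22)-(-2) = -20; p=4
e=8: even, s = (-20)-8 = -28; p=5
e=8: even, s = (-28)-8 = -36; p=6
e=5: not even, s = (-36)-5 = -41; p=11
e=9: not even, s = (-41)-9 = -50; p=20
s*p = (-50)*20 = -1000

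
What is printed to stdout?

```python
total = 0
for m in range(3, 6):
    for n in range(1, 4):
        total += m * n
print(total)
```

72

m=3,n=1: total = 0+3 = 3
m=3,n=2: total = 3+6 = 9
m=3,n=3: total = 9+9 = 18
m=4,n=1: total = 18+4 = 22
m=4,n=2: total = 22+8 = 30
m=4,n=3: total = 30+12 = 42
m=5,n=1: total = 42+5 = 47
m=5,n=2: total = 47+10 = 57
m=5,n=3: total = 57+15 = 72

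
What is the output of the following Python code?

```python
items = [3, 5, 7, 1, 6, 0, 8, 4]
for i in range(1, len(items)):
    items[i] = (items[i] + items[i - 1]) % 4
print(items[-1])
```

i=1: items[1] = (5+3)%4 = 0 → [3, 0, 7, 1, 6, 0, 8, 4]
i=2: items[2] = (7+0)%4 = 3 → [3, 0, 3, 1, 6, 0, 8, 4]
i=3: items[3] = (1+3)%4 = 0 → [3, 0, 3, 0, 6, 0, 8, 4]
i=4: items[4] = (6+0)%4 = 2 → [3, 0, 3, 0, 2, 0, 8, 4]
i=5: items[5] = (0+2)%4 = 2 → [3, 0, 3, 0, 2, 2, 8, 4]
i=6: items[6] = (8+2)%4 = 2 → [3, 0, 3, 0, 2, 2, 2, 4]
i=7: items[7] = (4+2)%4 = 2 → [3, 0, 3, 0, 2, 2, 2, 2]

2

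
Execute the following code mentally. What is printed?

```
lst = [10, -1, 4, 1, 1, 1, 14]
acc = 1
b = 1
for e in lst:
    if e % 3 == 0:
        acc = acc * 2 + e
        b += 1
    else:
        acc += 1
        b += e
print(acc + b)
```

e=10: not %3==0, acc = 1+1 = 2; b=11
e=-1: not %3==0, acc = 2+1 = 3; b=10
e=4: not %3==0, acc = 3+1 = 4; b=14
e=1: not %3==0, acc = 4+1 = 5; b=15
e=1: not %3==0, acc = 5+1 = 6; b=16
e=1: not %3==0, acc = 6+1 = 7; b=17
e=14: not %3==0, acc = 7+1 = 8; b=31
acc+b = 8+31 = 39

39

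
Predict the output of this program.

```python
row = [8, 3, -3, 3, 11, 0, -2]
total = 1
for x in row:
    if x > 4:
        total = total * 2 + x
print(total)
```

x=8: >4, total = 1*2+8 = 10
x=3: not >4
x=-3: not >4
x=3: not >4
x=11: >4, total = 10*2+11 = 31
x=0: not >4
x=-2: not >4

31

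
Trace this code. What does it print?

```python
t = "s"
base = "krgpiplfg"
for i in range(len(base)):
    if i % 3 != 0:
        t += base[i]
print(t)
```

i=0: skip
i=1: add 'r' → 'sr'
i=2: add 'g' → 'srg'
i=3: skip
i=4: add 'i' → 'srgi'
i=5: add 'p' → 'srgip'
i=6: skip
i=7: add 'f' → 'srgipf'
i=8: add 'g' → 'srgipfg'

srgipfg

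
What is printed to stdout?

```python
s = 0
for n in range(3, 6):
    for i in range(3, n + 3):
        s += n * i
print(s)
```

n=3,i=3: s = 0+9 = 9
n=3,i=4: s = 9+12 = 21
n=3,i=5: s = 21+15 = 36
n=4,i=3: s = 36+12 = 48
n=4,i=4: s = 48+16 = 64
n=4,i=5: s = 64+20 = 84
n=4,i=6: s = 84+24 = 108
n=5,i=3: s = 108+15 = 123
n=5,i=4: s = 123+20 = 143
n=5,i=5: s = 143+25 = 168
n=5,i=6: s = 168+30 = 198
n=5,i=7: s = 198+35 = 233

233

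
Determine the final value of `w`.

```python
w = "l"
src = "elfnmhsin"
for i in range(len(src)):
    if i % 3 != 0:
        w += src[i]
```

i=0: skip
i=1: add 'l' → 'll'
i=2: add 'f' → 'llf'
i=3: skip
i=4: add 'm' → 'llfm'
i=5: add 'h' → 'llfmh'
i=6: skip
i=7: add 'i' → 'llfmhi'
i=8: add 'n' → 'llfmhin'

'llfmhin'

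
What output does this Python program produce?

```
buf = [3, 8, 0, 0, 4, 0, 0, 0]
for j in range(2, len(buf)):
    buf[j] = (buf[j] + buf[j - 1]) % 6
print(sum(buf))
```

j=2: buf[2] = (0+8)%6 = 2 → [3, 8, 2, 0, 4, 0, 0, 0]
j=3: buf[3] = (0+2)%6 = 2 → [3, 8, 2, 2, 4, 0, 0, 0]
j=4: buf[4] = (4+2)%6 = 0 → [3, 8, 2, 2, 0, 0, 0, 0]
j=5: buf[5] = (0+0)%6 = 0 → [3, 8, 2, 2, 0, 0, 0, 0]
j=6: buf[6] = (0+0)%6 = 0 → [3, 8, 2, 2, 0, 0, 0, 0]
j=7: buf[7] = (0+0)%6 = 0 → [3, 8, 2, 2, 0, 0, 0, 0]
sum = 15

15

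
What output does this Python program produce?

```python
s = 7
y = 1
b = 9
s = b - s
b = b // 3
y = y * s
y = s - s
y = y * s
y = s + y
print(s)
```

s = 9-7 = 2
b = 9//3 = 3
y = 1*2 = 2
y = 2-2 = 0
y = 0*2 = 0
y = 2+0 = 2

2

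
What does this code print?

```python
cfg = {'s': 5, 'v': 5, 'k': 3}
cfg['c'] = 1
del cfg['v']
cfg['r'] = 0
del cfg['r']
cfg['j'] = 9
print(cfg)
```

cfg['c'] = 1 → {'s': 5, 'v': 5, 'k': 3, 'c': 1}
del 'v' → {'s': 5, 'k': 3, 'c': 1}
cfg['r'] = 0 → {'s': 5, 'k': 3, 'c': 1, 'r': 0}
del 'r' → {'s': 5, 'k': 3, 'c': 1}
cfg['j'] = 9 → {'s': 5, 'k': 3, 'c': 1, 'j': 9}

{'s': 5, 'k': 3, 'c': 1, 'j': 9}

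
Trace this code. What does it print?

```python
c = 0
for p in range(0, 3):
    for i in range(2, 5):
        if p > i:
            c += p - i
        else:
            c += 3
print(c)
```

p=0,i=2: not 0>2, c = 0+3 = 3
p=0,i=3: not 0>3, c = 3+3 = 6
p=0,i=4: not 0>4, c = 6+3 = 9
p=1,i=2: not 1>2, c = 9+3 = 12
p=1,i=3: not 1>3, c = 12+3 = 15
p=1,i=4: not 1>4, c = 15+3 = 18
p=2,i=2: not 2>2, c = 18+3 = 21
p=2,i=3: not 2>3, c = 21+3 = 24
p=2,i=4: not 2>4, c = 24+3 = 27

27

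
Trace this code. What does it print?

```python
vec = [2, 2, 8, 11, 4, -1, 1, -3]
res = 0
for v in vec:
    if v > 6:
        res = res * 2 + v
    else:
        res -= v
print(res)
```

v=2: not >6, res = 0-2 = -2
v=2: not >6, res = (-2)-2 = -4
v=8: >6, res = (-4)*2+8 = 0
v=11: >6, res = 0*2+11 = 11
v=4: not >6, res = 11-4 = 7
v=-1: not >6, res = 7-(-1) = 8
v=1: not >6, res = 8-1 = 7
v=-3: not >6, res = 7-(-3) = 10

10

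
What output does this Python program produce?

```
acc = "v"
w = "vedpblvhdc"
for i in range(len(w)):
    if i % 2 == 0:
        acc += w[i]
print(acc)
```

i=0: add 'v' → 'vv'
i=1: skip
i=2: add 'd' → 'vvd'
i=3: skip
i=4: add 'b' → 'vvdb'
i=5: skip
i=6: add 'v' → 'vvdbv'
i=7: skip
i=8: add 'd' → 'vvdbvd'
i=9: skip

vvdbvd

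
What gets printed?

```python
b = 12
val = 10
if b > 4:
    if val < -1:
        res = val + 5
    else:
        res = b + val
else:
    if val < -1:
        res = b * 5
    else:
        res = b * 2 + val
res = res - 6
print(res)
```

16

b=12, val=10
b > 4 is True; val < -1 is False
→ res = b + val = 22
res = 22-6 = 16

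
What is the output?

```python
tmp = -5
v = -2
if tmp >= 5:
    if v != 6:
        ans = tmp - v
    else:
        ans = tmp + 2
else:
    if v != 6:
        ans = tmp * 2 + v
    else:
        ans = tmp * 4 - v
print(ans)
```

-12

tmp=-5, v=-2
tmp >= 5 is False; v != 6 is True
→ ans = tmp * 2 + v = -12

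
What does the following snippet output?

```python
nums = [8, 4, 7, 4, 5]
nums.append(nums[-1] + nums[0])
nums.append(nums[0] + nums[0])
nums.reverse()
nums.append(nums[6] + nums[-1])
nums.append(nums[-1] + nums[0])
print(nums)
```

[16, 13, 5, 4, 7, 4, 8, 16, 32]

append nums[-1]+nums[0] = 5+8 = 13 → [8, 4, 7, 4, 5, 13]
append nums[0]+nums[0] = 8+8 = 16 → [8, 4, 7, 4, 5, 13, 16]
reverse → [16, 13, 5, 4, 7, 4, 8]
append nums[6]+nums[-1] = 8+8 = 16 → [16, 13, 5, 4, 7, 4, 8, 16]
append nums[-1]+nums[0] = 16+16 = 32 → [16, 13, 5, 4, 7, 4, 8, 16, 32]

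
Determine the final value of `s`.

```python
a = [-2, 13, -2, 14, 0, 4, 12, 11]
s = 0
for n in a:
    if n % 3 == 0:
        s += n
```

12

n=-2: not %3==0
n=13: not %3==0
n=-2: not %3==0
n=14: not %3==0
n=0: %3==0, s = 0+0 = 0
n=4: not %3==0
n=12: %3==0, s = 0+12 = 12
n=11: not %3==0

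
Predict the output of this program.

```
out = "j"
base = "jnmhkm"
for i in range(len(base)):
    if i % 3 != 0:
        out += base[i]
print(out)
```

jnmkm

i=0: skip
i=1: add 'n' → 'jn'
i=2: add 'm' → 'jnm'
i=3: skip
i=4: add 'k' → 'jnmk'
i=5: add 'm' → 'jnmkm'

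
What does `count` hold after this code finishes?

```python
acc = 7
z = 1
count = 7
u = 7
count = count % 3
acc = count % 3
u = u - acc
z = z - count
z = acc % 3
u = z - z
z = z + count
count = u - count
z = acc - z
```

-1

count = 7%3 = 1
acc = 1%3 = 1
u = 7-1 = 6
z = 1-1 = 0
z = 1%3 = 1
u = 1-1 = 0
z = 1+1 = 2
count = 0-1 = -1
z = 1-2 = -1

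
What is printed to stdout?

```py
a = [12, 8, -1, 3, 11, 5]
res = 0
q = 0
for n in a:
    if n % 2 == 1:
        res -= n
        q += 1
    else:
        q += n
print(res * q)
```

n=12: not odd; q=12
n=8: not odd; q=20
n=-1: odd, res = 0-(-1) = 1; q=21
n=3: odd, res = 1-3 = -2; q=22
n=11: odd, res = (-2)-11 = -13; q=23
n=5: odd, res = (-13)-5 = -18; q=24
res*q = (-18)*24 = -432

-432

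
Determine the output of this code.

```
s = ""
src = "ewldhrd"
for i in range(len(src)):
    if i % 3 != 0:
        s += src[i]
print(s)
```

i=0: skip
i=1: add 'w' → 'w'
i=2: add 'l' → 'wl'
i=3: skip
i=4: add 'h' → 'wlh'
i=5: add 'r' → 'wlhr'
i=6: skip

wlhr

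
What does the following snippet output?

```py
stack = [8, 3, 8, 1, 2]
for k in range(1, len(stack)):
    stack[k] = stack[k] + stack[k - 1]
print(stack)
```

k=1: stack[1] = 3+8 = 11 → [8, 11, 8, 1, 2]
k=2: stack[2] = 8+11 = 19 → [8, 11, 19, 1, 2]
k=3: stack[3] = 1+19 = 20 → [8, 11, 19, 20, 2]
k=4: stack[4] = 2+20 = 22 → [8, 11, 19, 20, 22]

[8, 11, 19, 20, 22]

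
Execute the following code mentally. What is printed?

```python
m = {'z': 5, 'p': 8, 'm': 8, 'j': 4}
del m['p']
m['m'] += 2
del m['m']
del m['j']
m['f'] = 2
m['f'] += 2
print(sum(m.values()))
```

9

del 'p' → {'z': 5, 'm': 8, 'j': 4}
m['m'] = 8+2 = 10 → {'z': 5, 'm': 10, 'j': 4}
del 'm' → {'z': 5, 'j': 4}
del 'j' → {'z': 5}
m['f'] = 2 → {'z': 5, 'f': 2}
m['f'] = 2+2 = 4 → {'z': 5, 'f': 4}
sum of values = 9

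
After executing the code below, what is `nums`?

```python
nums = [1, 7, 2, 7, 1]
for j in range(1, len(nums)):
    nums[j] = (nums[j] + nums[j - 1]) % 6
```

[1, 2, 4, 5, 0]

j=1: nums[1] = (7+1)%6 = 2 → [1, 2, 2, 7, 1]
j=2: nums[2] = (2+2)%6 = 4 → [1, 2, 4, 7, 1]
j=3: nums[3] = (7+4)%6 = 5 → [1, 2, 4, 5, 1]
j=4: nums[4] = (1+5)%6 = 0 → [1, 2, 4, 5, 0]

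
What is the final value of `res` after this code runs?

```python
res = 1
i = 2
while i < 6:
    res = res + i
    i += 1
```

i=2: res = 1+2 = 3
i=3: res = 3+3 = 6
i=4: res = 6+4 = 10
i=5: res = 10+5 = 15

15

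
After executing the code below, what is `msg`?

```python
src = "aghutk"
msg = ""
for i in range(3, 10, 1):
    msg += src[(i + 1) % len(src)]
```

i=3: add src[4]='t' → 't'
i=4: add src[5]='k' → 'tk'
i=5: add src[0]='a' → 'tka'
i=6: add src[1]='g' → 'tkag'
i=7: add src[2]='h' → 'tkagh'
i=8: add src[3]='u' → 'tkaghu'
i=9: add src[4]='t' → 'tkaghut'

'tkaghut'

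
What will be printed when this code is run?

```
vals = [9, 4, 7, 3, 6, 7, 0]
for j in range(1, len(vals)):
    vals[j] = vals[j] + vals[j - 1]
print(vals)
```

[9, 13, 20, 23, 29, 36, 36]

j=1: vals[1] = 4+9 = 13 → [9, 13, 7, 3, 6, 7, 0]
j=2: vals[2] = 7+13 = 20 → [9, 13, 20, 3, 6, 7, 0]
j=3: vals[3] = 3+20 = 23 → [9, 13, 20, 23, 6, 7, 0]
j=4: vals[4] = 6+23 = 29 → [9, 13, 20, 23, 29, 7, 0]
j=5: vals[5] = 7+29 = 36 → [9, 13, 20, 23, 29, 36, 0]
j=6: vals[6] = 0+36 = 36 → [9, 13, 20, 23, 29, 36, 36]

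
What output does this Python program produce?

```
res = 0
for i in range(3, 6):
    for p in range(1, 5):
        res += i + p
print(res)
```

78

i=3,p=1: res = 0+4 = 4
i=3,p=2: res = 4+5 = 9
i=3,p=3: res = 9+6 = 15
i=3,p=4: res = 15+7 = 22
i=4,p=1: res = 22+5 = 27
i=4,p=2: res = 27+6 = 33
i=4,p=3: res = 33+7 = 40
i=4,p=4: res = 40+8 = 48
i=5,p=1: res = 48+6 = 54
i=5,p=2: res = 54+7 = 61
i=5,p=3: res = 61+8 = 69
i=5,p=4: res = 69+9 = 78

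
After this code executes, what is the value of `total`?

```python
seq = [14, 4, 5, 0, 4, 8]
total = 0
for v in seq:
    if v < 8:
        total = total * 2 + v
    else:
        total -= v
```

-176

v=14: not <8, total = 0-14 = -14
v=4: <8, total = (-14)*2+4 = -24
v=5: <8, total = (-24)*2+5 = -43
v=0: <8, total = (-43)*2+0 = -86
v=4: <8, total = (-86)*2+4 = -168
v=8: not <8, total = (-168)-8 = -176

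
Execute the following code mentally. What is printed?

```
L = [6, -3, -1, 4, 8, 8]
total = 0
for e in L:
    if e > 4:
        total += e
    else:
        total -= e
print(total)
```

22

e=6: >4, total = 0+6 = 6
e=-3: not >4, total = 6-(-3) = 9
e=-1: not >4, total = 9-(-1) = 10
e=4: not >4, total = 10-4 = 6
e=8: >4, total = 6+8 = 14
e=8: >4, total = 14+8 = 22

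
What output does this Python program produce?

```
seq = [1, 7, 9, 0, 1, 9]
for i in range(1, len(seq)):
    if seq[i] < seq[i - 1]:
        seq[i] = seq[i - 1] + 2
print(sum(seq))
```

i=1: 7>=1, unchanged → [1, 7, 9, 0, 1, 9]
i=2: 9>=7, unchanged → [1, 7, 9, 0, 1, 9]
i=3: 0<9, seq[3] = 9+2 = 11 → [1, 7, 9, 11, 1, 9]
i=4: 1<11, seq[4] = 11+2 = 13 → [1, 7, 9, 11, 13, 9]
i=5: 9<13, seq[5] = 13+2 = 15 → [1, 7, 9, 11, 13, 15]
sum = 56

56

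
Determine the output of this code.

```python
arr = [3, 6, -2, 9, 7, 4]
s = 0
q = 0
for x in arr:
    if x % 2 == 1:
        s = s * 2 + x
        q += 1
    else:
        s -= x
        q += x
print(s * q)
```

187

x=3: odd, s = 0*2+3 = 3; q=1
x=6: not odd, s = 3-6 = -3; q=7
x=-2: not odd, s = (-3)-(-2) = -1; q=5
x=9: odd, s = (-1)*2+9 = 7; q=6
x=7: odd, s = 7*2+7 = 21; q=7
x=4: not odd, s = 21-4 = 17; q=11
s*q = 17*11 = 187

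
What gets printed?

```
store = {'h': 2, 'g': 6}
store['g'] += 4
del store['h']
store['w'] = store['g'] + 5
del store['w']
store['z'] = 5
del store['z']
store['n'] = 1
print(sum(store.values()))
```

store['g'] = 6+4 = 10 → {'h': 2, 'g': 10}
del 'h' → {'g': 10}
store['w'] = store['g']+5 = 15 → {'g': 10, 'w': 15}
del 'w' → {'g': 10}
store['z'] = 5 → {'g': 10, 'z': 5}
del 'z' → {'g': 10}
store['n'] = 1 → {'g': 10, 'n': 1}
sum of values = 11

11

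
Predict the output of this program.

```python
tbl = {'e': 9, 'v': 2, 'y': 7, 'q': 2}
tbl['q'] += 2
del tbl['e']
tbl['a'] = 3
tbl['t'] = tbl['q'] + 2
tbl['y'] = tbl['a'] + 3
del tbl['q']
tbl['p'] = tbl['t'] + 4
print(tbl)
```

{'v': 2, 'y': 6, 'a': 3, 't': 6, 'p': 10}

tbl['q'] = 2+2 = 4 → {'e': 9, 'v': 2, 'y': 7, 'q': 4}
del 'e' → {'v': 2, 'y': 7, 'q': 4}
tbl['a'] = 3 → {'v': 2, 'y': 7, 'q': 4, 'a': 3}
tbl['t'] = tbl['q']+2 = 6 → {'v': 2, 'y': 7, 'q': 4, 'a': 3, 't': 6}
tbl['y'] = tbl['a']+3 = 6 → {'v': 2, 'y': 6, 'q': 4, 'a': 3, 't': 6}
del 'q' → {'v': 2, 'y': 6, 'a': 3, 't': 6}
tbl['p'] = tbl['t']+4 = 10 → {'v': 2, 'y': 6, 'a': 3, 't': 6, 'p': 10}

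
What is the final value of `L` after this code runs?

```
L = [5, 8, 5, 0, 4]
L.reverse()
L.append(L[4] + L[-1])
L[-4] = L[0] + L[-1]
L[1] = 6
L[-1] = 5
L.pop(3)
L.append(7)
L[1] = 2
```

reverse → [4, 0, 5, 8, 5]
append L[4]+L[-1] = 5+5 = 10 → [4, 0, 5, 8, 5, 10]
L[-4] = L[0]+L[-1] = 4+10 = 14 → [4, 0, 14, 8, 5, 10]
L[1] = 6 → [4, 6, 14, 8, 5, 10]
L[-1] = 5 → [4, 6, 14, 8, 5, 5]
pop(3) removes 8 → [4, 6, 14, 5, 5]
append 7 → [4, 6, 14, 5, 5, 7]
L[1] = 2 → [4, 2, 14, 5, 5, 7]

[4, 2, 14, 5, 5, 7]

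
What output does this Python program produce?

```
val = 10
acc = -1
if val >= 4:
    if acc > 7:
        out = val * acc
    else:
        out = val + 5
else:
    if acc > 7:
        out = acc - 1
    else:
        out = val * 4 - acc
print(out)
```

val=10, acc=-1
val >= 4 is True; acc > 7 is False
→ out = val + 5 = 15

15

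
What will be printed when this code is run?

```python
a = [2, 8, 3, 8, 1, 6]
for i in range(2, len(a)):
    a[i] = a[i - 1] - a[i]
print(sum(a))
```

i=2: a[2] = 8-3 = 5 → [2, 8, 5, 8, 1, 6]
i=3: a[3] = 5-8 = -3 → [2, 8, 5, -3, 1, 6]
i=4: a[4] = (-3)-1 = -4 → [2, 8, 5, -3, -4, 6]
i=5: a[5] = (-4)-6 = -10 → [2, 8, 5, -3, -4, -10]
sum = -2

-2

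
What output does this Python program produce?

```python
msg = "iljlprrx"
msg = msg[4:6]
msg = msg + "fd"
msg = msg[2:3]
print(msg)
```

f

slice [4:6] → 'pr'
+ 'fd' → 'prfd'
slice [2:3] → 'f'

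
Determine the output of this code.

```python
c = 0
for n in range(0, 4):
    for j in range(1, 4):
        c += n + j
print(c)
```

42

n=0,j=1: c = 0+1 = 1
n=0,j=2: c = 1+2 = 3
n=0,j=3: c = 3+3 = 6
n=1,j=1: c = 6+2 = 8
n=1,j=2: c = 8+3 = 11
n=1,j=3: c = 11+4 = 15
n=2,j=1: c = 15+3 = 18
n=2,j=2: c = 18+4 = 22
n=2,j=3: c = 22+5 = 27
n=3,j=1: c = 27+4 = 31
n=3,j=2: c = 31+5 = 36
n=3,j=3: c = 36+6 = 42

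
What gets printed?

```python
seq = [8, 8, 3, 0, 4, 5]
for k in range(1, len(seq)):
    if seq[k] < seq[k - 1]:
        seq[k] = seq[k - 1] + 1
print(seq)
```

[8, 8, 9, 10, 11, 12]

k=1: 8>=8, unchanged → [8, 8, 3, 0, 4, 5]
k=2: 3<8, seq[2] = 8+1 = 9 → [8, 8, 9, 0, 4, 5]
k=3: 0<9, seq[3] = 9+1 = 10 → [8, 8, 9, 10, 4, 5]
k=4: 4<10, seq[4] = 10+1 = 11 → [8, 8, 9, 10, 11, 5]
k=5: 5<11, seq[5] = 11+1 = 12 → [8, 8, 9, 10, 11, 12]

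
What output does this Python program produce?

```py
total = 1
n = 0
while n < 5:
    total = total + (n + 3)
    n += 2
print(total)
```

16

n=0: total = 1+3 = 4
n=2: total = 4+5 = 9
n=4: total = 9+7 = 16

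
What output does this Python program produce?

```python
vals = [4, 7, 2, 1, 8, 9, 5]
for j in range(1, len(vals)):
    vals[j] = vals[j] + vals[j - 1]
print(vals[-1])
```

j=1: vals[1] = 7+4 = 11 → [4, 11, 2, 1, 8, 9, 5]
j=2: vals[2] = 2+11 = 13 → [4, 11, 13, 1, 8, 9, 5]
j=3: vals[3] = 1+13 = 14 → [4, 11, 13, 14, 8, 9, 5]
j=4: vals[4] = 8+14 = 22 → [4, 11, 13, 14, 22, 9, 5]
j=5: vals[5] = 9+22 = 31 → [4, 11, 13, 14, 22, 31, 5]
j=6: vals[6] = 5+31 = 36 → [4, 11, 13, 14, 22, 31, 36]

36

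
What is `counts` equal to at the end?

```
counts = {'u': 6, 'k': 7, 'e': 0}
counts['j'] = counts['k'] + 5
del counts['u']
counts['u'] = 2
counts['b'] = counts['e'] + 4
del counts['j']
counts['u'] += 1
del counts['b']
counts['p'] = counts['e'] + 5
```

{'k': 7, 'e': 0, 'u': 3, 'p': 5}

counts['j'] = counts['k']+5 = 12 → {'u': 6, 'k': 7, 'e': 0, 'j': 12}
del 'u' → {'k': 7, 'e': 0, 'j': 12}
counts['u'] = 2 → {'k': 7, 'e': 0, 'j': 12, 'u': 2}
counts['b'] = counts['e']+4 = 4 → {'k': 7, 'e': 0, 'j': 12, 'u': 2, 'b': 4}
del 'j' → {'k': 7, 'e': 0, 'u': 2, 'b': 4}
counts['u'] = 2+1 = 3 → {'k': 7, 'e': 0, 'u': 3, 'b': 4}
del 'b' → {'k': 7, 'e': 0, 'u': 3}
counts['p'] = counts['e']+5 = 5 → {'k': 7, 'e': 0, 'u': 3, 'p': 5}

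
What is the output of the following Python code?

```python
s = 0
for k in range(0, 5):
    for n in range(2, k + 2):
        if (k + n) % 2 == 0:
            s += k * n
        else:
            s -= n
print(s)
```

k=1,n=2: odd sum, s = 0-2 = -2
k=2,n=2: even sum, s = (-2)+4 = 2
k=2,n=3: odd sum, s = 2-3 = -1
k=3,n=2: odd sum, s = (-1)-2 = -3
k=3,n=3: even sum, s = (-3)+9 = 6
k=3,n=4: odd sum, s = 6-4 = 2
k=4,n=2: even sum, s = 2+8 = 10
k=4,n=3: odd sum, s = 10-3 = 7
k=4,n=4: even sum, s = 7+16 = 23
k=4,n=5: odd sum, s = 23-5 = 18

18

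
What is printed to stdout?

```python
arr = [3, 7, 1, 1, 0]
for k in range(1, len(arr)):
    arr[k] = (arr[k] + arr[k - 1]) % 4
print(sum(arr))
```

k=1: arr[1] = (7+3)%4 = 2 → [3, 2, 1, 1, 0]
k=2: arr[2] = (1+2)%4 = 3 → [3, 2, 3, 1, 0]
k=3: arr[3] = (1+3)%4 = 0 → [3, 2, 3, 0, 0]
k=4: arr[4] = (0+0)%4 = 0 → [3, 2, 3, 0, 0]
sum = 8

8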